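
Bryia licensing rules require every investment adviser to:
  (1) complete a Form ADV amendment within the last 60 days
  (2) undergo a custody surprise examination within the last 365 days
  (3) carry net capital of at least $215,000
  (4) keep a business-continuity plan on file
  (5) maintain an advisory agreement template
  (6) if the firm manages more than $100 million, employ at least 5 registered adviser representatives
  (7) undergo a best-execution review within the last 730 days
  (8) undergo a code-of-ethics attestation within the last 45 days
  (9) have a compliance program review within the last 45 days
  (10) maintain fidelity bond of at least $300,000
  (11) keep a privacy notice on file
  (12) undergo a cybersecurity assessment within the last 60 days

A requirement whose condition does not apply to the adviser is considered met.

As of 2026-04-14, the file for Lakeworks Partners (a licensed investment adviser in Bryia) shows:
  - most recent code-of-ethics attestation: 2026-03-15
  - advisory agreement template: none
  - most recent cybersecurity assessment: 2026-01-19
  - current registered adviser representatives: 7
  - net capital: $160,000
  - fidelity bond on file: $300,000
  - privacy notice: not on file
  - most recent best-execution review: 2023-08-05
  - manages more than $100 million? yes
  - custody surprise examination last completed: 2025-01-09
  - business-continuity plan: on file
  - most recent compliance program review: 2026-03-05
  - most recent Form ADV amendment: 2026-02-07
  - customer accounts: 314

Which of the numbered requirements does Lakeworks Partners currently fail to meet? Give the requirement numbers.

1, 2, 3, 5, 7, 11, 12

1. Form ADV amendment 66 days ago vs limit 60 → not met
2. custody surprise examination 460 days ago vs limit 365 → not met
3. net capital $160,000 < $215,000 → not met
4. business-continuity plan present → met
5. advisory agreement template absent → not met
6. condition 'manages more than $100 million' holds; registered adviser representatives 7 ≥ 5 → met
7. best-execution review 983 days ago vs limit 730 → not met
8. code-of-ethics attestation 30 days ago vs limit 45 → met
9. compliance program review 40 days ago vs limit 45 → met
10. fidelity bond $300,000 ≥ $300,000 → met
11. privacy notice absent → not met
12. cybersecurity assessment 85 days ago vs limit 60 → not met
Not met: 1, 2, 3, 5, 7, 11, 12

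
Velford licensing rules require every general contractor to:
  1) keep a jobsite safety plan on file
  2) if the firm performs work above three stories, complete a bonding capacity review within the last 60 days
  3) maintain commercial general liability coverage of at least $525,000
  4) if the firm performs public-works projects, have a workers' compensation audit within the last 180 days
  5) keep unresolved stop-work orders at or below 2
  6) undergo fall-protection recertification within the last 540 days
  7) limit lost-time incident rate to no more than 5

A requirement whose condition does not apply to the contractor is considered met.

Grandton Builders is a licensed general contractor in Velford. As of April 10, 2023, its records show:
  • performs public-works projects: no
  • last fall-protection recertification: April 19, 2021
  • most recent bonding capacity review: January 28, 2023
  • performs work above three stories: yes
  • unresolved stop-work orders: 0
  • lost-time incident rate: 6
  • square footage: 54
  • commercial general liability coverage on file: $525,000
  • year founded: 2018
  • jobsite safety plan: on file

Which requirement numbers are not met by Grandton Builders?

1. jobsite safety plan present → met
2. condition 'performs work above three stories' holds; bonding capacity review 72 days ago vs limit 60 → not met
3. commercial general liability coverage $525,000 ≥ $525,000 → met
4. condition 'performs public-works projects' does not hold → requirement n/a → met
5. unresolved stop-work orders 0 ≤ 2 → met
6. fall-protection recertification 721 days ago vs limit 540 → not met
7. lost-time incident rate 6 > 5 → not met
Not met: 2, 6, 7

2, 6, 7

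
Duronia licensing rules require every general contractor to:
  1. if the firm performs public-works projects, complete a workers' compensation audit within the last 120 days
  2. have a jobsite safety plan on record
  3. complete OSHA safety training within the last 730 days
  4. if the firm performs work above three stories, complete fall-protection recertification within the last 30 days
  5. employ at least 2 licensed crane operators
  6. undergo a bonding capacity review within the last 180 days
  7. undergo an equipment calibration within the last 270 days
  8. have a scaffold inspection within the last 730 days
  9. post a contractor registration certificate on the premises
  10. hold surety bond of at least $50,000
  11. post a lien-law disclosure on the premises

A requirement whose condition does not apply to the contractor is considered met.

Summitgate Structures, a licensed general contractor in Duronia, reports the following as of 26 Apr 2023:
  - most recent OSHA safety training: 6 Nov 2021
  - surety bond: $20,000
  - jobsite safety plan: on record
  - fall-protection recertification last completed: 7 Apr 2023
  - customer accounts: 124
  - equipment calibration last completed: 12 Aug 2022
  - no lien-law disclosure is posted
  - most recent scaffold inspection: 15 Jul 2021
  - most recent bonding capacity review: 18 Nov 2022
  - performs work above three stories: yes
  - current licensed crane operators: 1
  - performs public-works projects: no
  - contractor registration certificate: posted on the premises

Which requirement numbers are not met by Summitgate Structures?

1. condition 'performs public-works projects' does not hold → requirement n/a → met
2. jobsite safety plan present → met
3. OSHA safety training 536 days ago vs limit 730 → met
4. condition 'performs work above three stories' holds; fall-protection recertification 19 days ago vs limit 30 → met
5. licensed crane operators 1 < 2 → not met
6. bonding capacity review 159 days ago vs limit 180 → met
7. equipment calibration 257 days ago vs limit 270 → met
8. scaffold inspection 650 days ago vs limit 730 → met
9. contractor registration certificate present → met
10. surety bond $20,000 < $50,000 → not met
11. lien-law disclosure absent → not met
Not met: 5, 10, 11

5, 10, 11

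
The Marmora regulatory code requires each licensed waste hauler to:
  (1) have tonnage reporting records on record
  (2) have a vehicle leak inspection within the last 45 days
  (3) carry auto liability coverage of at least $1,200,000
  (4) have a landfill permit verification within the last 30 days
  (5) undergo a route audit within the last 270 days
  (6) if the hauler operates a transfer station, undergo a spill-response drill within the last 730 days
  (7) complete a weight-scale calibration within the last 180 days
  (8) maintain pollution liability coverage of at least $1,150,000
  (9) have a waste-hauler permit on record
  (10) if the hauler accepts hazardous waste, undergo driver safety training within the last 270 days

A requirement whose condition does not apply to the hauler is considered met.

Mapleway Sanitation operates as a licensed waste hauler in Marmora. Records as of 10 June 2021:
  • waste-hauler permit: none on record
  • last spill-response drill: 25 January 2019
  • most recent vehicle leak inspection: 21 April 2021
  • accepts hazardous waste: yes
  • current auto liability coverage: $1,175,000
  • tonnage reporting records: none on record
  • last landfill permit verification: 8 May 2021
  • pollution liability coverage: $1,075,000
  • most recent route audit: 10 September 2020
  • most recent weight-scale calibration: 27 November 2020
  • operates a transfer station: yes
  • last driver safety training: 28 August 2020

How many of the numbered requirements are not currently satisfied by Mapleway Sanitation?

1. tonnage reporting records absent → not met
2. vehicle leak inspection 50 days ago vs limit 45 → not met
3. auto liability coverage $1,175,000 < $1,200,000 → not met
4. landfill permit verification 33 days ago vs limit 30 → not met
5. route audit 273 days ago vs limit 270 → not met
6. condition 'operates a transfer station' holds; spill-response drill 867 days ago vs limit 730 → not met
7. weight-scale calibration 195 days ago vs limit 180 → not met
8. pollution liability coverage $1,075,000 < $1,150,000 → not met
9. waste-hauler permit absent → not met
10. condition 'accepts hazardous waste' holds; driver safety training 286 days ago vs limit 270 → not met
Not met: 10 of 10

10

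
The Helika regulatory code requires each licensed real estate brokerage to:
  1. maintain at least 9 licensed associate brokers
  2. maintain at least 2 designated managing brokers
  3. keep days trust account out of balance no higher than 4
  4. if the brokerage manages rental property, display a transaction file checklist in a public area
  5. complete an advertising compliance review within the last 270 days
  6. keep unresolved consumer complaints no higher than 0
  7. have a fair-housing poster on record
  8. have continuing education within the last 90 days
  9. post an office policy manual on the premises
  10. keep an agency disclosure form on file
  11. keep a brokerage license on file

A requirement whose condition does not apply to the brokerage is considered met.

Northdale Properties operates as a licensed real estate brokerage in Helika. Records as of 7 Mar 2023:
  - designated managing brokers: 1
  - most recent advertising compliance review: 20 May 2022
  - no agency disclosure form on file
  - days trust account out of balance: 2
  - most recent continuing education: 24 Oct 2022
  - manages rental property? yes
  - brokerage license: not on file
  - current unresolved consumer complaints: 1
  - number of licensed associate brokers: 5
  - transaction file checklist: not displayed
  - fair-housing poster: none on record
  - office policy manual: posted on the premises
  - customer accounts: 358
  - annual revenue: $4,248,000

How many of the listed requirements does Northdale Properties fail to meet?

1. licensed associate brokers 5 < 9 → not met
2. designated managing brokers 1 < 2 → not met
3. days trust account out of balance 2 ≤ 4 → met
4. condition 'manages rental property' holds; transaction file checklist absent → not met
5. advertising compliance review 291 days ago vs limit 270 → not met
6. unresolved consumer complaints 1 > 0 → not met
7. fair-housing poster absent → not met
8. continuing education 134 days ago vs limit 90 → not met
9. office policy manual present → met
10. agency disclosure form absent → not met
11. brokerage license absent → not met
Not met: 9 of 11

9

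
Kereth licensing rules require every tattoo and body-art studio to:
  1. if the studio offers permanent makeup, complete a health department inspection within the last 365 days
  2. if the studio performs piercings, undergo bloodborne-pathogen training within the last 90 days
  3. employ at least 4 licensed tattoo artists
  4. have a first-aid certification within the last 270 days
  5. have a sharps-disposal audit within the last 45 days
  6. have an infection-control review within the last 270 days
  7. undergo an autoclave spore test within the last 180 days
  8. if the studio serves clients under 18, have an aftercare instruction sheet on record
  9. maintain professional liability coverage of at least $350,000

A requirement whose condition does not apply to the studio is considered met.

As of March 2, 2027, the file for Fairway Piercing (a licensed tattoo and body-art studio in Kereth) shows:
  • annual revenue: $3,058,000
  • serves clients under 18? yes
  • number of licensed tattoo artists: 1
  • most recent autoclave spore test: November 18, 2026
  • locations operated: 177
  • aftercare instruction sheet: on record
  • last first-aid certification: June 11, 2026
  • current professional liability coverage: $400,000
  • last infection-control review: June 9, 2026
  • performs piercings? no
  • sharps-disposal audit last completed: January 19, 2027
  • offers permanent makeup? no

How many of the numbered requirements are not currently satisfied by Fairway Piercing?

1

1. condition 'offers permanent makeup' does not hold → requirement n/a → met
2. condition 'performs piercings' does not hold → requirement n/a → met
3. licensed tattoo artists 1 < 4 → not met
4. first-aid certification 264 days ago vs limit 270 → met
5. sharps-disposal audit 42 days ago vs limit 45 → met
6. infection-control review 266 days ago vs limit 270 → met
7. autoclave spore test 104 days ago vs limit 180 → met
8. condition 'serves clients under 18' holds; aftercare instruction sheet present → met
9. professional liability coverage $400,000 ≥ $350,000 → met
Not met: 1 of 9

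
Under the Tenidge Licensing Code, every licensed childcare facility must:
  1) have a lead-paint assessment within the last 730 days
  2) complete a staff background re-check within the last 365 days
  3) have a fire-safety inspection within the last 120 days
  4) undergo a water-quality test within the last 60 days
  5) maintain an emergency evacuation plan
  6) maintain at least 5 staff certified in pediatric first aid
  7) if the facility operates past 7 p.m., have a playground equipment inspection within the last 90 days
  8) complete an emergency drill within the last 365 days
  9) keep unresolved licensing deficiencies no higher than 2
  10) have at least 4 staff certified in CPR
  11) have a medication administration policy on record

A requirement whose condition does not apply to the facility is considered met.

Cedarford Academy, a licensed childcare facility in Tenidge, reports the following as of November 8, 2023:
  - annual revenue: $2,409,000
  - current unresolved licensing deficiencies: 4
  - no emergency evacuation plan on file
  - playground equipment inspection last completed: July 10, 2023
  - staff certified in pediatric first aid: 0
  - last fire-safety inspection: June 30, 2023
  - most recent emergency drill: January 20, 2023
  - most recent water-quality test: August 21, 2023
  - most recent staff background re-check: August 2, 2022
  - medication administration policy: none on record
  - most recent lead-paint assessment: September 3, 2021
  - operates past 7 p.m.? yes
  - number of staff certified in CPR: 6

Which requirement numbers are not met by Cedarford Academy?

1. lead-paint assessment 796 days ago vs limit 730 → not met
2. staff background re-check 463 days ago vs limit 365 → not met
3. fire-safety inspection 131 days ago vs limit 120 → not met
4. water-quality test 79 days ago vs limit 60 → not met
5. emergency evacuation plan absent → not met
6. staff certified in pediatric first aid 0 < 5 → not met
7. condition 'operates past 7 p.m.' holds; playground equipment inspection 121 days ago vs limit 90 → not met
8. emergency drill 292 days ago vs limit 365 → met
9. unresolved licensing deficiencies 4 > 2 → not met
10. staff certified in CPR 6 ≥ 4 → met
11. medication administration policy absent → not met
Not met: 1, 2, 3, 4, 5, 6, 7, 9, 11

1, 2, 3, 4, 5, 6, 7, 9, 11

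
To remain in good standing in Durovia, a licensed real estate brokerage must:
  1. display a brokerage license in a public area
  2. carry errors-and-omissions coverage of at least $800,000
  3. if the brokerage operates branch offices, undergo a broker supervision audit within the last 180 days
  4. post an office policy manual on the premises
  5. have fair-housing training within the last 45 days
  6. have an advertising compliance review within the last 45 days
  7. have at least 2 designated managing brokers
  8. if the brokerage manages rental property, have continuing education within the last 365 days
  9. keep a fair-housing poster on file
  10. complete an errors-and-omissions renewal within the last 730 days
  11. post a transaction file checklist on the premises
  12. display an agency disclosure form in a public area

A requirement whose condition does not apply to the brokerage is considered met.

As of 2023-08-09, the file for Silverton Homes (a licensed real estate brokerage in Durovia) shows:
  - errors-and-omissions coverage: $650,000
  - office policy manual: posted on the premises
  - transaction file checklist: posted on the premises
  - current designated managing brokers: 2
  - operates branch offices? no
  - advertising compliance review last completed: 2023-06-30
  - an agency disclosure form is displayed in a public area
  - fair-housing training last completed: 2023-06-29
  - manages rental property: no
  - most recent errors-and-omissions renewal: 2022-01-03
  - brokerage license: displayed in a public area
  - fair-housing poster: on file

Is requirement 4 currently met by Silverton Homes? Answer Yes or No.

Yes

4. office policy manual present → met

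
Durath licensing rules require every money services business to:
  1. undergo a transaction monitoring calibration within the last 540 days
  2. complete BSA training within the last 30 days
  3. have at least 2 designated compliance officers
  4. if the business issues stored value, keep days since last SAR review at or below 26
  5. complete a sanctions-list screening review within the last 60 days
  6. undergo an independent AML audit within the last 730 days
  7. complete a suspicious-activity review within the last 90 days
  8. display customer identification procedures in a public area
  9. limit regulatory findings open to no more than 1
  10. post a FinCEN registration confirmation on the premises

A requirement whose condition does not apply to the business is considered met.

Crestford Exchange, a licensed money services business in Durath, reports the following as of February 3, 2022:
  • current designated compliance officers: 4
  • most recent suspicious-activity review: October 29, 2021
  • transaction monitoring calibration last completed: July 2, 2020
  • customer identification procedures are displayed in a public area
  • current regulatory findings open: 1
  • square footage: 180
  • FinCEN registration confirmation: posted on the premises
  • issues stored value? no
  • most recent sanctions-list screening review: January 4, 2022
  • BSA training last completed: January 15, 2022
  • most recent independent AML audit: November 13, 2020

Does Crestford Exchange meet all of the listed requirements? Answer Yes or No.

No

1. transaction monitoring calibration 581 days ago vs limit 540 → not met
2. BSA training 19 days ago vs limit 30 → met
3. designated compliance officers 4 ≥ 2 → met
4. condition 'issues stored value' does not hold → requirement n/a → met
5. sanctions-list screening review 30 days ago vs limit 60 → met
6. independent AML audit 447 days ago vs limit 730 → met
7. suspicious-activity review 97 days ago vs limit 90 → not met
8. customer identification procedures present → met
9. regulatory findings open 1 ≤ 1 → met
10. FinCEN registration confirmation present → met
Not met: 1, 7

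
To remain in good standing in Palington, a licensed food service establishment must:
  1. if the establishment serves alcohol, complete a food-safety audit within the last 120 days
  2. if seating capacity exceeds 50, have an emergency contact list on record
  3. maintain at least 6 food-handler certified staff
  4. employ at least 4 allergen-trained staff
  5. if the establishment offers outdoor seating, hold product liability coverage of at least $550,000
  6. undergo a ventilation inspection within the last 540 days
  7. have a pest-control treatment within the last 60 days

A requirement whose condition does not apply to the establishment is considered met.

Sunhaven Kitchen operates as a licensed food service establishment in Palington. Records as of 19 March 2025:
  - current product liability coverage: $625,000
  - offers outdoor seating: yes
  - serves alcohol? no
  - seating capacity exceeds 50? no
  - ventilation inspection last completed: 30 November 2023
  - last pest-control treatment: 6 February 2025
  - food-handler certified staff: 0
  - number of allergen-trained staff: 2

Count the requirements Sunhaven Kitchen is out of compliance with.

2

1. condition 'serves alcohol' does not hold → requirement n/a → met
2. condition 'seating capacity exceeds 50' does not hold → requirement n/a → met
3. food-handler certified staff 0 < 6 → not met
4. allergen-trained staff 2 < 4 → not met
5. condition 'offers outdoor seating' holds; product liability coverage $625,000 ≥ $550,000 → met
6. ventilation inspection 475 days ago vs limit 540 → met
7. pest-control treatment 41 days ago vs limit 60 → met
Not met: 2 of 7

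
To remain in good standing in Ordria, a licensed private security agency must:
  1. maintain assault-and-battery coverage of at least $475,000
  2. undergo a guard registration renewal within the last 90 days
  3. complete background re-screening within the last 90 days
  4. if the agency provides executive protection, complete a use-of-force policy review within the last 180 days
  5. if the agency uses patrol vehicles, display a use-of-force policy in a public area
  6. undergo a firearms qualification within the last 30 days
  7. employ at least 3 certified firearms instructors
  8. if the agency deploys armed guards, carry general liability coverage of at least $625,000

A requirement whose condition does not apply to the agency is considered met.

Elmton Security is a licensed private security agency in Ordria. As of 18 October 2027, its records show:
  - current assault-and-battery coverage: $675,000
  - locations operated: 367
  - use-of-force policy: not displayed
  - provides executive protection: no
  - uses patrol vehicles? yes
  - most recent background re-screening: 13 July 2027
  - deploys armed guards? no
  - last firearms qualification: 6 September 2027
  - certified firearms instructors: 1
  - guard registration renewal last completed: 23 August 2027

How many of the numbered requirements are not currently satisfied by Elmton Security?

4

1. assault-and-battery coverage $675,000 ≥ $475,000 → met
2. guard registration renewal 56 days ago vs limit 90 → met
3. background re-screening 97 days ago vs limit 90 → not met
4. condition 'provides executive protection' does not hold → requirement n/a → met
5. condition 'uses patrol vehicles' holds; use-of-force policy absent → not met
6. firearms qualification 42 days ago vs limit 30 → not met
7. certified firearms instructors 1 < 3 → not met
8. condition 'deploys armed guards' does not hold → requirement n/a → met
Not met: 4 of 8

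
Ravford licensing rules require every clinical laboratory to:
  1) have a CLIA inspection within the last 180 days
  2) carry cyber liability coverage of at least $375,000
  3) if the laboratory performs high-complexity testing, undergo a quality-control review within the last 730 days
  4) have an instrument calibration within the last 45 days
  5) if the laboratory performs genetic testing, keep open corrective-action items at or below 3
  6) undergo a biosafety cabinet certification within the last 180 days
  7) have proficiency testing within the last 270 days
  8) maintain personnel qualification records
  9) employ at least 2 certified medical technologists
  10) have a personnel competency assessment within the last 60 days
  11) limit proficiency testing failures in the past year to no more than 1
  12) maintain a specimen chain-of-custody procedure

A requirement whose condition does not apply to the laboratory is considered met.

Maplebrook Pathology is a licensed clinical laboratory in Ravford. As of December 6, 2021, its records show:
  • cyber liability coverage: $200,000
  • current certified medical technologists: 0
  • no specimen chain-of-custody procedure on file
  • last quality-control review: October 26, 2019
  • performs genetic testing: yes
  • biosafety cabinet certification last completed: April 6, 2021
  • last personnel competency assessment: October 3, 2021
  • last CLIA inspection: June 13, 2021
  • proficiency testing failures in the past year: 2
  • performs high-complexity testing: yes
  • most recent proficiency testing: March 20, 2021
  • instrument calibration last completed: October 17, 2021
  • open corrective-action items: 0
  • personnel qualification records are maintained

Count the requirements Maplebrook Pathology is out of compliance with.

1. CLIA inspection 176 days ago vs limit 180 → met
2. cyber liability coverage $200,000 < $375,000 → not met
3. condition 'performs high-complexity testing' holds; quality-control review 772 days ago vs limit 730 → not met
4. instrument calibration 50 days ago vs limit 45 → not met
5. condition 'performs genetic testing' holds; open corrective-action items 0 ≤ 3 → met
6. biosafety cabinet certification 244 days ago vs limit 180 → not met
7. proficiency testing 261 days ago vs limit 270 → met
8. personnel qualification records present → met
9. certified medical technologists 0 < 2 → not met
10. personnel competency assessment 64 days ago vs limit 60 → not met
11. proficiency testing failures in the past year 2 > 1 → not met
12. specimen chain-of-custody procedure absent → not met
Not met: 8 of 12

8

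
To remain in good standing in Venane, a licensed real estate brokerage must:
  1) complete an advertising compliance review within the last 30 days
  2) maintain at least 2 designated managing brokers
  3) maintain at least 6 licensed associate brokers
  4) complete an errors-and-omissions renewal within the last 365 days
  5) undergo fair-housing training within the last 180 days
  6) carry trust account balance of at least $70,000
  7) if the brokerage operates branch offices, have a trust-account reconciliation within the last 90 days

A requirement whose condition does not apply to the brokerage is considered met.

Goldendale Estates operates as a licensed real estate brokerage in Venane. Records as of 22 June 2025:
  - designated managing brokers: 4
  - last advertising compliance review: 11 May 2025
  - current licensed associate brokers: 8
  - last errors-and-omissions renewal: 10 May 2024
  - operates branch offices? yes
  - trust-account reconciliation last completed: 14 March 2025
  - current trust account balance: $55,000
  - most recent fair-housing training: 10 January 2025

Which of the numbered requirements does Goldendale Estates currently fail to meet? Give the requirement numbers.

1, 4, 6, 7

1. advertising compliance review 42 days ago vs limit 30 → not met
2. designated managing brokers 4 ≥ 2 → met
3. licensed associate brokers 8 ≥ 6 → met
4. errors-and-omissions renewal 408 days ago vs limit 365 → not met
5. fair-housing training 163 days ago vs limit 180 → met
6. trust account balance $55,000 < $70,000 → not met
7. condition 'operates branch offices' holds; trust-account reconciliation 100 days ago vs limit 90 → not met
Not met: 1, 4, 6, 7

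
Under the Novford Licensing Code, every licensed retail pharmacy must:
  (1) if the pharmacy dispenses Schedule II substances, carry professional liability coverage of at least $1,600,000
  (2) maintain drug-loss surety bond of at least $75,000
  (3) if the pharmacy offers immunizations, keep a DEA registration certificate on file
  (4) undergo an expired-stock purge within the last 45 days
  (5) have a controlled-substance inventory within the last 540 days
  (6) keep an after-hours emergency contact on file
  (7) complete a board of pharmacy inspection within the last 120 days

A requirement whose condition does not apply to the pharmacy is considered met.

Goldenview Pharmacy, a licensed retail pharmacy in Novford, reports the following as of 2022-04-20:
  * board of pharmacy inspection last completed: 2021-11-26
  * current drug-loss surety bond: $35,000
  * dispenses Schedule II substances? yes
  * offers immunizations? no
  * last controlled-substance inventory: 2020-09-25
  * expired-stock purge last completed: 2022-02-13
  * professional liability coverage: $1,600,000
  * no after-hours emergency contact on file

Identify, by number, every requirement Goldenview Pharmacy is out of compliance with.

1. condition 'dispenses Schedule II substances' holds; professional liability coverage $1,600,000 ≥ $1,600,000 → met
2. drug-loss surety bond $35,000 < $75,000 → not met
3. condition 'offers immunizations' does not hold → requirement n/a → met
4. expired-stock purge 66 days ago vs limit 45 → not met
5. controlled-substance inventory 572 days ago vs limit 540 → not met
6. after-hours emergency contact absent → not met
7. board of pharmacy inspection 145 days ago vs limit 120 → not met
Not met: 2, 4, 5, 6, 7

2, 4, 5, 6, 7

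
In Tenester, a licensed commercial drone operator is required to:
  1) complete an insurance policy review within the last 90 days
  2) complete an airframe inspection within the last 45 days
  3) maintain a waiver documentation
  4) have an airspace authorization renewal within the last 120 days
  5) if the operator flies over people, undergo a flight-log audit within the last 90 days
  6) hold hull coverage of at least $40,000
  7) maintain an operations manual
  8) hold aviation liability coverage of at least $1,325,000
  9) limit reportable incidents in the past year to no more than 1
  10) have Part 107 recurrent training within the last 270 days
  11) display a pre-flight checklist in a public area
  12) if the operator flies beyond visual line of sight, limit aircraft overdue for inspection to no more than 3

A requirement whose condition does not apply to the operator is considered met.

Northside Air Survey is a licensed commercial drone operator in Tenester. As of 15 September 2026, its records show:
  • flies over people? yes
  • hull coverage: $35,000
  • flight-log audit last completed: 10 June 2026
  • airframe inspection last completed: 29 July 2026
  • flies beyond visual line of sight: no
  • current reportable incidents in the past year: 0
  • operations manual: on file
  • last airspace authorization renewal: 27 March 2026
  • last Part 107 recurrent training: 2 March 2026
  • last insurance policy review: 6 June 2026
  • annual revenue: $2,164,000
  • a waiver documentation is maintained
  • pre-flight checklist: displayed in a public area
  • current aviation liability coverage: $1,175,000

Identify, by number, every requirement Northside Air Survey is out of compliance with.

1. insurance policy review 101 days ago vs limit 90 → not met
2. airframe inspection 48 days ago vs limit 45 → not met
3. waiver documentation present → met
4. airspace authorization renewal 172 days ago vs limit 120 → not met
5. condition 'flies over people' holds; flight-log audit 97 days ago vs limit 90 → not met
6. hull coverage $35,000 < $40,000 → not met
7. operations manual present → met
8. aviation liability coverage $1,175,000 < $1,325,000 → not met
9. reportable incidents in the past year 0 ≤ 1 → met
10. Part 107 recurrent training 197 days ago vs limit 270 → met
11. pre-flight checklist present → met
12. condition 'flies beyond visual line of sight' does not hold → requirement n/a → met
Not met: 1, 2, 4, 5, 6, 8

1, 2, 4, 5, 6, 8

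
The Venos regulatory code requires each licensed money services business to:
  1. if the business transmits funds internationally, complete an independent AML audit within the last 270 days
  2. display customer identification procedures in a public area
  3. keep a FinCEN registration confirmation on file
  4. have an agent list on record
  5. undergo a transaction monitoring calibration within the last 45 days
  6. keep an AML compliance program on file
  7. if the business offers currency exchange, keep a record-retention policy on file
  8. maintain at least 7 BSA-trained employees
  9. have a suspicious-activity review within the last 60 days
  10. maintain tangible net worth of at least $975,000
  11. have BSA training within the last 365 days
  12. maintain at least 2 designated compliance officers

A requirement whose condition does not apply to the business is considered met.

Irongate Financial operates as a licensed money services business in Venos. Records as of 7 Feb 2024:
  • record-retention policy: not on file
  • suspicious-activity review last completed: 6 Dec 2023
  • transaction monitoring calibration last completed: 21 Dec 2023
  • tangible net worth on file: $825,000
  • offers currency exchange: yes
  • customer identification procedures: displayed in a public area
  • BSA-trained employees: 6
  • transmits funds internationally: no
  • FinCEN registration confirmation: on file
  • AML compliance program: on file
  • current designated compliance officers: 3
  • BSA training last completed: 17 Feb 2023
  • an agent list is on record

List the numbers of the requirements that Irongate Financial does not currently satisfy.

1. condition 'transmits funds internationally' does not hold → requirement n/a → met
2. customer identification procedures present → met
3. FinCEN registration confirmation present → met
4. agent list present → met
5. transaction monitoring calibration 48 days ago vs limit 45 → not met
6. AML compliance program present → met
7. condition 'offers currency exchange' holds; record-retention policy absent → not met
8. BSA-trained employees 6 < 7 → not met
9. suspicious-activity review 63 days ago vs limit 60 → not met
10. tangible net worth $825,000 < $975,000 → not met
11. BSA training 355 days ago vs limit 365 → met
12. designated compliance officers 3 ≥ 2 → met
Not met: 5, 7, 8, 9, 10

5, 7, 8, 9, 10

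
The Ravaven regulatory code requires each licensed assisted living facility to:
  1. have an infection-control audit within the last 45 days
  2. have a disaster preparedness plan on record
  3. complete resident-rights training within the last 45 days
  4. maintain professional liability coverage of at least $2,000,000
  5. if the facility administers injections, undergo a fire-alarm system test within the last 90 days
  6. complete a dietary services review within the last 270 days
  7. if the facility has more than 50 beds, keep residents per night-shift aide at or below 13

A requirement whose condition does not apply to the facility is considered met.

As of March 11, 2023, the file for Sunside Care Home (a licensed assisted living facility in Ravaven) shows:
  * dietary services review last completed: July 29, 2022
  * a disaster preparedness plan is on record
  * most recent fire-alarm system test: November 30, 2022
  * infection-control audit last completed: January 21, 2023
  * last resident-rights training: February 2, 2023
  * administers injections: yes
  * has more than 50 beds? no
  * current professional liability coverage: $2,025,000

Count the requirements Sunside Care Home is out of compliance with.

2

1. infection-control audit 49 days ago vs limit 45 → not met
2. disaster preparedness plan present → met
3. resident-rights training 37 days ago vs limit 45 → met
4. professional liability coverage $2,025,000 ≥ $2,000,000 → met
5. condition 'administers injections' holds; fire-alarm system test 101 days ago vs limit 90 → not met
6. dietary services review 225 days ago vs limit 270 → met
7. condition 'has more than 50 beds' does not hold → requirement n/a → met
Not met: 2 of 7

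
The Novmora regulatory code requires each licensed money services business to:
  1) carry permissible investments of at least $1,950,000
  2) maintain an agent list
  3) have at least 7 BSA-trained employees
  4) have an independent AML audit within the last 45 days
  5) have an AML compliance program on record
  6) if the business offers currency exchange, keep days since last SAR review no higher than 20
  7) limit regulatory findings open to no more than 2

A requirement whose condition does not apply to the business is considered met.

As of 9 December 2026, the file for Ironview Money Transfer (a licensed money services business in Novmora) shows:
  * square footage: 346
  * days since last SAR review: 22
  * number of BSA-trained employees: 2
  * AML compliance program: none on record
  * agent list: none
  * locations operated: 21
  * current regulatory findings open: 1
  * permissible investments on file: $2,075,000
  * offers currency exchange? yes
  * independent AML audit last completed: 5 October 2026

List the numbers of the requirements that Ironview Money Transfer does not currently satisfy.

1. permissible investments $2,075,000 ≥ $1,950,000 → met
2. agent list absent → not met
3. BSA-trained employees 2 < 7 → not met
4. independent AML audit 65 days ago vs limit 45 → not met
5. AML compliance program absent → not met
6. condition 'offers currency exchange' holds; days since last SAR review 22 > 20 → not met
7. regulatory findings open 1 ≤ 2 → met
Not met: 2, 3, 4, 5, 6

2, 3, 4, 5, 6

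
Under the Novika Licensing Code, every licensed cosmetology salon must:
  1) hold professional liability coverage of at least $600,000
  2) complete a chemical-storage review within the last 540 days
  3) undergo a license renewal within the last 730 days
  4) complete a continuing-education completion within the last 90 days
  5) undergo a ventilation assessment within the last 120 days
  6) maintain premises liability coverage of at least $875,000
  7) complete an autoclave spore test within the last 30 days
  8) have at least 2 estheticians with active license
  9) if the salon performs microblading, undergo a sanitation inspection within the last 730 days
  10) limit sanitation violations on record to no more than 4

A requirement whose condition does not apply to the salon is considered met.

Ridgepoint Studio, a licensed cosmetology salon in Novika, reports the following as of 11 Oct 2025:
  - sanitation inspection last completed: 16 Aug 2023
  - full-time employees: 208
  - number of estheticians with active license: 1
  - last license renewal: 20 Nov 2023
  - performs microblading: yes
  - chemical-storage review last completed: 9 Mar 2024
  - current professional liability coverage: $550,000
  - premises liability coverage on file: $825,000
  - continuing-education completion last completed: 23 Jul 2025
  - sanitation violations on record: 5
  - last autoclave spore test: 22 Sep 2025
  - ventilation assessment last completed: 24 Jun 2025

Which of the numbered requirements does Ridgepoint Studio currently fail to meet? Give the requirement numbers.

1, 2, 6, 8, 9, 10

1. professional liability coverage $550,000 < $600,000 → not met
2. chemical-storage review 581 days ago vs limit 540 → not met
3. license renewal 691 days ago vs limit 730 → met
4. continuing-education completion 80 days ago vs limit 90 → met
5. ventilation assessment 109 days ago vs limit 120 → met
6. premises liability coverage $825,000 < $875,000 → not met
7. autoclave spore test 19 days ago vs limit 30 → met
8. estheticians with active license 1 < 2 → not met
9. condition 'performs microblading' holds; sanitation inspection 787 days ago vs limit 730 → not met
10. sanitation violations on record 5 > 4 → not met
Not met: 1, 2, 6, 8, 9, 10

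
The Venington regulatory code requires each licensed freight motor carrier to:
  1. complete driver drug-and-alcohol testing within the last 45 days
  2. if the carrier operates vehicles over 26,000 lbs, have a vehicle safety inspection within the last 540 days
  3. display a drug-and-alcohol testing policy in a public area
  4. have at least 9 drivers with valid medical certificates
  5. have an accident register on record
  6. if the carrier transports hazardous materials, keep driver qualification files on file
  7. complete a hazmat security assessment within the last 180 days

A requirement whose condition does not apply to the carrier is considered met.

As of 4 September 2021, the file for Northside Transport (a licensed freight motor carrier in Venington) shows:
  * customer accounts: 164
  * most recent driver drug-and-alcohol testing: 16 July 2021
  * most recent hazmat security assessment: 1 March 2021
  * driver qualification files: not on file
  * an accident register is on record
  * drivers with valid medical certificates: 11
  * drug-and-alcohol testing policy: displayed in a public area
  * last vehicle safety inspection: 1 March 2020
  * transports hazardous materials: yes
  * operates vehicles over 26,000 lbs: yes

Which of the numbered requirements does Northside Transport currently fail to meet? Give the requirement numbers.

1. driver drug-and-alcohol testing 50 days ago vs limit 45 → not met
2. condition 'operates vehicles over 26,000 lbs' holds; vehicle safety inspection 552 days ago vs limit 540 → not met
3. drug-and-alcohol testing policy present → met
4. drivers with valid medical certificates 11 ≥ 9 → met
5. accident register present → met
6. condition 'transports hazardous materials' holds; driver qualification files absent → not met
7. hazmat security assessment 187 days ago vs limit 180 → not met
Not met: 1, 2, 6, 7

1, 2, 6, 7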